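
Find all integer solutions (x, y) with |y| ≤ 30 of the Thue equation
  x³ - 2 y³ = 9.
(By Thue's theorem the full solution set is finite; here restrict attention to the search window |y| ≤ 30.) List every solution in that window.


The equation is x³ - 2y³ = 9. For fixed y, x³ = 2·y³ + 9, so a solution requires the RHS to be a perfect cube.
Strategy: iterate y from -30 to 30, compute RHS = 2·y³ + 9, and check whether it is a (positive or negative) perfect cube.
Check small values of y:
  y = 0: RHS = 9 is not a perfect cube.
  y = 1: RHS = 11 is not a perfect cube.
  y = -1: RHS = 7 is not a perfect cube.
  y = 2: RHS = 25 is not a perfect cube.
  y = -2: RHS = -7 is not a perfect cube.
  y = 3: RHS = 63 is not a perfect cube.
  y = -3: RHS = -45 is not a perfect cube.
Continuing the search up to |y| = 30 finds no solutions either.
No (x, y) in the scanned range satisfies the equation.

No integer solutions with |y| ≤ 30.


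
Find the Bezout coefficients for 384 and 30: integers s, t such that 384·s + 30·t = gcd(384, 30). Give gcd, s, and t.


Euclidean algorithm on (384, 30) — divide until remainder is 0:
  384 = 12 · 30 + 24
  30 = 1 · 24 + 6
  24 = 4 · 6 + 0
gcd(384, 30) = 6.
Track Bezout coefficients alongside the remainders: start with r₀ = 384 = a·1 + b·0 (s = 1, t = 0) and r₁ = 30 = a·0 + b·1 (s = 0, t = 1); each new remainder r_{k+1} = r_{k-1} − q_k·r_k inherits s_{k+1} = s_{k-1} − q_k·s_k, t_{k+1} = t_{k-1} − q_k·t_k, so r_k = a·s_k + b·t_k at every step:
  q = 12: r = 24, s = 1 − 12·0 = 1, t = 0 − 12·1 = -12  (check: 384·1 + 30·(-12) = 24)
  q = 1: r = 6, s = 0 − 1·1 = -1, t = 1 − 1·(-12) = 13  (check: 384·(-1) + 30·13 = 6)
The row with r = 6 (the gcd) gives the Bezout coefficients s = -1, t = 13.
Result: 384 · (-1) + 30 · (13) = 6.

gcd(384, 30) = 6; s = -1, t = 13 (check: 384·(-1) + 30·13 = 6).


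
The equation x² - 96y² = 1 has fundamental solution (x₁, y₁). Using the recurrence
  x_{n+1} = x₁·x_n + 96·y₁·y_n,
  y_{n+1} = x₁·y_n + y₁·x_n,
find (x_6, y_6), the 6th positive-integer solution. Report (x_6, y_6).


Step 1: Find the fundamental solution (x₁, y₁) of x² - 96y² = 1.
  Expand √96 as a continued fraction. a₀ = ⌊√96⌋ = 9; iterate m_{k+1} = d_k·a_k − m_k, d_{k+1} = (96 − m_{k+1}²)/d_k, a_{k+1} = ⌊(a₀ + m_{k+1})/d_{k+1}⌋ (starting m₀ = 0, d₀ = 1), with convergents p_k = a_k·p_{k-1} + p_{k-2}, q_k = a_k·q_{k-1} + q_{k-2} (p₋₁ = 1, q₋₁ = 0):
  k = 0: a₀ = 9; p₀/q₀ = 9/1; p₀² − 96·q₀² = 81 − 96 = -15.
  k = 1: m = 9, d = 15, a = ⌊(9 + 9)/15⌋ = 1; p/q = (1·9 + 1)/(1·1 + 0) = 10/1; p² − 96·q² = 100 − 96 = 4.
  k = 2: m = 6, d = 4, a = ⌊(9 + 6)/4⌋ = 3; p/q = (3·10 + 9)/(3·1 + 1) = 39/4; p² − 96·q² = 1521 − 1536 = -15.
  k = 3: m = 6, d = 15, a = ⌊(9 + 6)/15⌋ = 1; p/q = (1·39 + 10)/(1·4 + 1) = 49/5; p² − 96·q² = 2401 − 2400 = 1.
  The first convergent with p² − 96·q² = 1 gives the fundamental solution (x₁, y₁) = (49, 5).
Step 2: Apply the recurrence (x_{n+1}, y_{n+1}) = (x₁x_n + 96y₁y_n, x₁y_n + y₁x_n) repeatedly.
  From (x_1, y_1) = (49, 5): x_2 = 49·49 + 96·5·5 = 4801; y_2 = 49·5 + 5·49 = 490.
  From (x_2, y_2) = (4801, 490): x_3 = 49·4801 + 96·5·490 = 470449; y_3 = 49·490 + 5·4801 = 48015.
  From (x_3, y_3) = (470449, 48015): x_4 = 49·470449 + 96·5·48015 = 46099201; y_4 = 49·48015 + 5·470449 = 4704980.
  From (x_4, y_4) = (46099201, 4704980): x_5 = 49·46099201 + 96·5·4704980 = 4517251249; y_5 = 49·4704980 + 5·46099201 = 461040025.
  From (x_5, y_5) = (4517251249, 461040025): x_6 = 49·4517251249 + 96·5·461040025 = 442644523201; y_6 = 49·461040025 + 5·4517251249 = 45177217470.
Step 3: Verify x_6² - 96·y_6² = 195934173919840627286401 - 195934173919840627286400 = 1 (should be 1). ✓

(x_1, y_1) = (49, 5); (x_6, y_6) = (442644523201, 45177217470).


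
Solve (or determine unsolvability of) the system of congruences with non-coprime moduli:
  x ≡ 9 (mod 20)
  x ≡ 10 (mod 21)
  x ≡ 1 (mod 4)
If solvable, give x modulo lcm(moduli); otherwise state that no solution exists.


Moduli 20, 21, 4 are not pairwise coprime, so CRT works modulo lcm(m_i) when all pairwise compatibility conditions hold.
Pairwise compatibility: gcd(m_i, m_j) must divide a_i - a_j for every pair.
Merge one congruence at a time:
  Start: x ≡ 9 (mod 20).
  Combine with x ≡ 10 (mod 21): gcd(20, 21) = 1; 10 - 9 = 1, which IS divisible by 1, so compatible.
    Write x = 9 + 20·t and substitute into x ≡ 10 (mod 21): 20·t ≡ 10 − 9 = 1 (mod 21).
    The inverse of 20 mod 21 is 20 (since 20·20 = 400 = 19·21 + 1), so t ≡ 20·1 = 20 ≡ 20 (mod 21).
    Then x = 9 + 20·20 = 409, valid modulo lcm(20, 21) = 420: x ≡ 409 (mod 420).
  Combine with x ≡ 1 (mod 4): gcd(420, 4) = 4; 1 - 409 = -408, which IS divisible by 4, so compatible.
    Write x = 409 + 420·t and substitute into x ≡ 1 (mod 4): 420·t ≡ 1 − 409 = -408 (mod 4).
    Divide the congruence (and modulus) by g = 4: 105·t ≡ -102 (mod 1).
    Modulo 1 every t works; take t = 0.
    Then x = 409 + 420·0 = 409, valid modulo lcm(420, 4) = 420: x ≡ 409 (mod 420).
Verify: 409 mod 20 = 9, 409 mod 21 = 10, 409 mod 4 = 1.

x ≡ 409 (mod 420).


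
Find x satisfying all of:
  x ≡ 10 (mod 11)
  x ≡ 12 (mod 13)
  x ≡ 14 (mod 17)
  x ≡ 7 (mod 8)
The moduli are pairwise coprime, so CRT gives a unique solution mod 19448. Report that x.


Product of moduli M = 11 · 13 · 17 · 8 = 19448.
Merge one congruence at a time:
  Start: x ≡ 10 (mod 11).
  Combine with x ≡ 12 (mod 13); new modulus lcm = 143.
    Write x = 10 + 11·t and substitute into x ≡ 12 (mod 13): 11·t ≡ 12 − 10 = 2 (mod 13).
    The inverse of 11 mod 13 is 6 (since 11·6 = 66 = 5·13 + 1), so t ≡ 6·2 = 12 ≡ 12 (mod 13).
    Then x = 10 + 11·12 = 142, valid modulo lcm(11, 13) = 143: x ≡ 142 (mod 143).
  Combine with x ≡ 14 (mod 17); new modulus lcm = 2431.
    Write x = 142 + 143·t and substitute into x ≡ 14 (mod 17): 143·t ≡ 14 − 142 = -128 (mod 17).
    Reduce coefficients mod 17: 7·t ≡ 8 (mod 17).
    The inverse of 7 mod 17 is 5 (since 7·5 = 35 = 2·17 + 1), so t ≡ 5·8 = 40 ≡ 6 (mod 17).
    Then x = 142 + 143·6 = 1000, valid modulo lcm(143, 17) = 2431: x ≡ 1000 (mod 2431).
  Combine with x ≡ 7 (mod 8); new modulus lcm = 19448.
    Write x = 1000 + 2431·t and substitute into x ≡ 7 (mod 8): 2431·t ≡ 7 − 1000 = -993 (mod 8).
    Reduce coefficients mod 8: 7·t ≡ 7 (mod 8).
    The inverse of 7 mod 8 is 7 (since 7·7 = 49 = 6·8 + 1), so t ≡ 7·7 = 49 ≡ 1 (mod 8).
    Then x = 1000 + 2431·1 = 3431, valid modulo lcm(2431, 8) = 19448: x ≡ 3431 (mod 19448).
Verify against each original: 3431 mod 11 = 10, 3431 mod 13 = 12, 3431 mod 17 = 14, 3431 mod 8 = 7.

x ≡ 3431 (mod 19448).


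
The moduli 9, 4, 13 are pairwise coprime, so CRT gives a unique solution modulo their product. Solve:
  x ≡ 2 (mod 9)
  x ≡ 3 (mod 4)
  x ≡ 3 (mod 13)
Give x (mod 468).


Moduli 9, 4, 13 are pairwise coprime; by CRT there is a unique solution modulo M = 9 · 4 · 13 = 468.
Solve pairwise, accumulating the modulus:
  Start with x ≡ 2 (mod 9).
  Combine with x ≡ 3 (mod 4): since gcd(9, 4) = 1, we get a unique residue mod 36.
    Write x = 2 + 9·t and substitute into x ≡ 3 (mod 4): 9·t ≡ 3 − 2 = 1 (mod 4).
    Reduce coefficients mod 4: 1·t ≡ 1 (mod 4).
    So t ≡ 1 (mod 4).
    Then x = 2 + 9·1 = 11, valid modulo lcm(9, 4) = 36: x ≡ 11 (mod 36).
  Combine with x ≡ 3 (mod 13): since gcd(36, 13) = 1, we get a unique residue mod 468.
    Write x = 11 + 36·t and substitute into x ≡ 3 (mod 13): 36·t ≡ 3 − 11 = -8 (mod 13).
    Reduce coefficients mod 13: 10·t ≡ 5 (mod 13).
    The inverse of 10 mod 13 is 4 (since 10·4 = 40 = 3·13 + 1), so t ≡ 4·5 = 20 ≡ 7 (mod 13).
    Then x = 11 + 36·7 = 263, valid modulo lcm(36, 13) = 468: x ≡ 263 (mod 468).
Verify: 263 mod 9 = 2 ✓, 263 mod 4 = 3 ✓, 263 mod 13 = 3 ✓.

x ≡ 263 (mod 468).


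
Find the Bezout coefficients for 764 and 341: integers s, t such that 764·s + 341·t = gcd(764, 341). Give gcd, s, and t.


Euclidean algorithm on (764, 341) — divide until remainder is 0:
  764 = 2 · 341 + 82
  341 = 4 · 82 + 13
  82 = 6 · 13 + 4
  13 = 3 · 4 + 1
  4 = 4 · 1 + 0
gcd(764, 341) = 1.
Track Bezout coefficients alongside the remainders: start with r₀ = 764 = a·1 + b·0 (s = 1, t = 0) and r₁ = 341 = a·0 + b·1 (s = 0, t = 1); each new remainder r_{k+1} = r_{k-1} − q_k·r_k inherits s_{k+1} = s_{k-1} − q_k·s_k, t_{k+1} = t_{k-1} − q_k·t_k, so r_k = a·s_k + b·t_k at every step:
  q = 2: r = 82, s = 1 − 2·0 = 1, t = 0 − 2·1 = -2  (check: 764·1 + 341·(-2) = 82)
  q = 4: r = 13, s = 0 − 4·1 = -4, t = 1 − 4·(-2) = 9  (check: 764·(-4) + 341·9 = 13)
  q = 6: r = 4, s = 1 − 6·(-4) = 25, t = -2 − 6·9 = -56  (check: 764·25 + 341·(-56) = 4)
  q = 3: r = 1, s = -4 − 3·25 = -79, t = 9 − 3·(-56) = 177  (check: 764·(-79) + 341·177 = 1)
The row with r = 1 (the gcd) gives the Bezout coefficients s = -79, t = 177.
Result: 764 · (-79) + 341 · (177) = 1.

gcd(764, 341) = 1; s = -79, t = 177 (check: 764·(-79) + 341·177 = 1).


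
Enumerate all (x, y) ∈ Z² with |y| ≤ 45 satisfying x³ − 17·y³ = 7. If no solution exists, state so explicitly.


The equation is x³ - 17y³ = 7. For fixed y, x³ = 17·y³ + 7, so a solution requires the RHS to be a perfect cube.
Strategy: iterate y from -45 to 45, compute RHS = 17·y³ + 7, and check whether it is a (positive or negative) perfect cube.
Check small values of y:
  y = 0: RHS = 7 is not a perfect cube.
  y = 1: RHS = 24 is not a perfect cube.
  y = -1: RHS = -10 is not a perfect cube.
  y = 2: RHS = 143 is not a perfect cube.
  y = -2: RHS = -129 is not a perfect cube.
  y = 3: RHS = 466 is not a perfect cube.
  y = -3: RHS = -452 is not a perfect cube.
Continuing the search up to |y| = 45 finds no solutions either.
No (x, y) in the scanned range satisfies the equation.

No integer solutions with |y| ≤ 45.


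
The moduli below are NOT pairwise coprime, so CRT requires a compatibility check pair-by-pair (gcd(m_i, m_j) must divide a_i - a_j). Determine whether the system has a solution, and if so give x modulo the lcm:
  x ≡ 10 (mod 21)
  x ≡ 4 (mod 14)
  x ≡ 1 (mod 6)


Moduli 21, 14, 6 are not pairwise coprime, so CRT works modulo lcm(m_i) when all pairwise compatibility conditions hold.
Pairwise compatibility: gcd(m_i, m_j) must divide a_i - a_j for every pair.
Merge one congruence at a time:
  Start: x ≡ 10 (mod 21).
  Combine with x ≡ 4 (mod 14): gcd(21, 14) = 7, and 4 - 10 = -6 is NOT divisible by 7.
    ⇒ system is inconsistent (no integer solution).

No solution (the system is inconsistent).


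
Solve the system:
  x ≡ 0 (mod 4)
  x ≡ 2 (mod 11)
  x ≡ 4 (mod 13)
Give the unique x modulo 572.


Moduli 4, 11, 13 are pairwise coprime; by CRT there is a unique solution modulo M = 4 · 11 · 13 = 572.
Solve pairwise, accumulating the modulus:
  Start with x ≡ 0 (mod 4).
  Combine with x ≡ 2 (mod 11): since gcd(4, 11) = 1, we get a unique residue mod 44.
    Write x = 0 + 4·t and substitute into x ≡ 2 (mod 11): 4·t ≡ 2 − 0 = 2 (mod 11).
    The inverse of 4 mod 11 is 3 (since 4·3 = 12 = 1·11 + 1), so t ≡ 3·2 = 6 ≡ 6 (mod 11).
    Then x = 0 + 4·6 = 24, valid modulo lcm(4, 11) = 44: x ≡ 24 (mod 44).
  Combine with x ≡ 4 (mod 13): since gcd(44, 13) = 1, we get a unique residue mod 572.
    Write x = 24 + 44·t and substitute into x ≡ 4 (mod 13): 44·t ≡ 4 − 24 = -20 (mod 13).
    Reduce coefficients mod 13: 5·t ≡ 6 (mod 13).
    The inverse of 5 mod 13 is 8 (since 5·8 = 40 = 3·13 + 1), so t ≡ 8·6 = 48 ≡ 9 (mod 13).
    Then x = 24 + 44·9 = 420, valid modulo lcm(44, 13) = 572: x ≡ 420 (mod 572).
Verify: 420 mod 4 = 0 ✓, 420 mod 11 = 2 ✓, 420 mod 13 = 4 ✓.

x ≡ 420 (mod 572).


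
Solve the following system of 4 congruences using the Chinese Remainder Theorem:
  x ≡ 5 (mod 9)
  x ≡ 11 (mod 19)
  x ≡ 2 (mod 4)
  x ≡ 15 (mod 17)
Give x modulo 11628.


Product of moduli M = 9 · 19 · 4 · 17 = 11628.
Merge one congruence at a time:
  Start: x ≡ 5 (mod 9).
  Combine with x ≡ 11 (mod 19); new modulus lcm = 171.
    Write x = 5 + 9·t and substitute into x ≡ 11 (mod 19): 9·t ≡ 11 − 5 = 6 (mod 19).
    The inverse of 9 mod 19 is 17 (since 9·17 = 153 = 8·19 + 1), so t ≡ 17·6 = 102 ≡ 7 (mod 19).
    Then x = 5 + 9·7 = 68, valid modulo lcm(9, 19) = 171: x ≡ 68 (mod 171).
  Combine with x ≡ 2 (mod 4); new modulus lcm = 684.
    Write x = 68 + 171·t and substitute into x ≡ 2 (mod 4): 171·t ≡ 2 − 68 = -66 (mod 4).
    Reduce coefficients mod 4: 3·t ≡ 2 (mod 4).
    The inverse of 3 mod 4 is 3 (since 3·3 = 9 = 2·4 + 1), so t ≡ 3·2 = 6 ≡ 2 (mod 4).
    Then x = 68 + 171·2 = 410, valid modulo lcm(171, 4) = 684: x ≡ 410 (mod 684).
  Combine with x ≡ 15 (mod 17); new modulus lcm = 11628.
    Write x = 410 + 684·t and substitute into x ≡ 15 (mod 17): 684·t ≡ 15 − 410 = -395 (mod 17).
    Reduce coefficients mod 17: 4·t ≡ 13 (mod 17).
    The inverse of 4 mod 17 is 13 (since 4·13 = 52 = 3·17 + 1), so t ≡ 13·13 = 169 ≡ 16 (mod 17).
    Then x = 410 + 684·16 = 11354, valid modulo lcm(684, 17) = 11628: x ≡ 11354 (mod 11628).
Verify against each original: 11354 mod 9 = 5, 11354 mod 19 = 11, 11354 mod 4 = 2, 11354 mod 17 = 15.

x ≡ 11354 (mod 11628).


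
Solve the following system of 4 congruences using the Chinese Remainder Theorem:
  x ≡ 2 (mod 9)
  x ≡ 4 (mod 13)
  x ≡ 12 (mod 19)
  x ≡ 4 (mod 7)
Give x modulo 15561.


Product of moduli M = 9 · 13 · 19 · 7 = 15561.
Merge one congruence at a time:
  Start: x ≡ 2 (mod 9).
  Combine with x ≡ 4 (mod 13); new modulus lcm = 117.
    Write x = 2 + 9·t and substitute into x ≡ 4 (mod 13): 9·t ≡ 4 − 2 = 2 (mod 13).
    The inverse of 9 mod 13 is 3 (since 9·3 = 27 = 2·13 + 1), so t ≡ 3·2 = 6 ≡ 6 (mod 13).
    Then x = 2 + 9·6 = 56, valid modulo lcm(9, 13) = 117: x ≡ 56 (mod 117).
  Combine with x ≡ 12 (mod 19); new modulus lcm = 2223.
    Write x = 56 + 117·t and substitute into x ≡ 12 (mod 19): 117·t ≡ 12 − 56 = -44 (mod 19).
    Reduce coefficients mod 19: 3·t ≡ 13 (mod 19).
    The inverse of 3 mod 19 is 13 (since 3·13 = 39 = 2·19 + 1), so t ≡ 13·13 = 169 ≡ 17 (mod 19).
    Then x = 56 + 117·17 = 2045, valid modulo lcm(117, 19) = 2223: x ≡ 2045 (mod 2223).
  Combine with x ≡ 4 (mod 7); new modulus lcm = 15561.
    Write x = 2045 + 2223·t and substitute into x ≡ 4 (mod 7): 2223·t ≡ 4 − 2045 = -2041 (mod 7).
    Reduce coefficients mod 7: 4·t ≡ 3 (mod 7).
    The inverse of 4 mod 7 is 2 (since 4·2 = 8 = 1·7 + 1), so t ≡ 2·3 = 6 ≡ 6 (mod 7).
    Then x = 2045 + 2223·6 = 15383, valid modulo lcm(2223, 7) = 15561: x ≡ 15383 (mod 15561).
Verify against each original: 15383 mod 9 = 2, 15383 mod 13 = 4, 15383 mod 19 = 12, 15383 mod 7 = 4.

x ≡ 15383 (mod 15561).


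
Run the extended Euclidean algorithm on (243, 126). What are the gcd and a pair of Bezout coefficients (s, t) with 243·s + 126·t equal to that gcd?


Euclidean algorithm on (243, 126) — divide until remainder is 0:
  243 = 1 · 126 + 117
  126 = 1 · 117 + 9
  117 = 13 · 9 + 0
gcd(243, 126) = 9.
Track Bezout coefficients alongside the remainders: start with r₀ = 243 = a·1 + b·0 (s = 1, t = 0) and r₁ = 126 = a·0 + b·1 (s = 0, t = 1); each new remainder r_{k+1} = r_{k-1} − q_k·r_k inherits s_{k+1} = s_{k-1} − q_k·s_k, t_{k+1} = t_{k-1} − q_k·t_k, so r_k = a·s_k + b·t_k at every step:
  q = 1: r = 117, s = 1 − 1·0 = 1, t = 0 − 1·1 = -1  (check: 243·1 + 126·(-1) = 117)
  q = 1: r = 9, s = 0 − 1·1 = -1, t = 1 − 1·(-1) = 2  (check: 243·(-1) + 126·2 = 9)
The row with r = 9 (the gcd) gives the Bezout coefficients s = -1, t = 2.
Result: 243 · (-1) + 126 · (2) = 9.

gcd(243, 126) = 9; s = -1, t = 2 (check: 243·(-1) + 126·2 = 9).


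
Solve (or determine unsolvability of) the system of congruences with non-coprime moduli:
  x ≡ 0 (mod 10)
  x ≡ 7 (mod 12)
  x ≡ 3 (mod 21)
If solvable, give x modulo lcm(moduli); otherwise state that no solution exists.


Moduli 10, 12, 21 are not pairwise coprime, so CRT works modulo lcm(m_i) when all pairwise compatibility conditions hold.
Pairwise compatibility: gcd(m_i, m_j) must divide a_i - a_j for every pair.
Merge one congruence at a time:
  Start: x ≡ 0 (mod 10).
  Combine with x ≡ 7 (mod 12): gcd(10, 12) = 2, and 7 - 0 = 7 is NOT divisible by 2.
    ⇒ system is inconsistent (no integer solution).

No solution (the system is inconsistent).


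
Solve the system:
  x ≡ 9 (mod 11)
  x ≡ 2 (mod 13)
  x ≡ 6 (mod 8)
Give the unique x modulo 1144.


Moduli 11, 13, 8 are pairwise coprime; by CRT there is a unique solution modulo M = 11 · 13 · 8 = 1144.
Solve pairwise, accumulating the modulus:
  Start with x ≡ 9 (mod 11).
  Combine with x ≡ 2 (mod 13): since gcd(11, 13) = 1, we get a unique residue mod 143.
    Write x = 9 + 11·t and substitute into x ≡ 2 (mod 13): 11·t ≡ 2 − 9 = -7 (mod 13).
    Reduce coefficients mod 13: 11·t ≡ 6 (mod 13).
    The inverse of 11 mod 13 is 6 (since 11·6 = 66 = 5·13 + 1), so t ≡ 6·6 = 36 ≡ 10 (mod 13).
    Then x = 9 + 11·10 = 119, valid modulo lcm(11, 13) = 143: x ≡ 119 (mod 143).
  Combine with x ≡ 6 (mod 8): since gcd(143, 8) = 1, we get a unique residue mod 1144.
    Write x = 119 + 143·t and substitute into x ≡ 6 (mod 8): 143·t ≡ 6 − 119 = -113 (mod 8).
    Reduce coefficients mod 8: 7·t ≡ 7 (mod 8).
    The inverse of 7 mod 8 is 7 (since 7·7 = 49 = 6·8 + 1), so t ≡ 7·7 = 49 ≡ 1 (mod 8).
    Then x = 119 + 143·1 = 262, valid modulo lcm(143, 8) = 1144: x ≡ 262 (mod 1144).
Verify: 262 mod 11 = 9 ✓, 262 mod 13 = 2 ✓, 262 mod 8 = 6 ✓.

x ≡ 262 (mod 1144).


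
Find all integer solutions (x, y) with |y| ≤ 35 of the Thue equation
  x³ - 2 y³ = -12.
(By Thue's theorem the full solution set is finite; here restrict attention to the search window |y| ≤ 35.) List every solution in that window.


The equation is x³ - 2y³ = -12. For fixed y, x³ = 2·y³ − 12, so a solution requires the RHS to be a perfect cube.
Strategy: iterate y from -35 to 35, compute RHS = 2·y³ − 12, and check whether it is a (positive or negative) perfect cube.
Check small values of y:
  y = 0: RHS = -12 is not a perfect cube.
  y = 1: RHS = -10 is not a perfect cube.
  y = -1: RHS = -14 is not a perfect cube.
  y = 2: RHS = 4 is not a perfect cube.
  y = -2: RHS = -28 is not a perfect cube.
  y = 3: RHS = 42 is not a perfect cube.
  y = -3: RHS = -66 is not a perfect cube.
Continuing the search up to |y| = 35 finds no solutions either.
No (x, y) in the scanned range satisfies the equation.

No integer solutions with |y| ≤ 35.


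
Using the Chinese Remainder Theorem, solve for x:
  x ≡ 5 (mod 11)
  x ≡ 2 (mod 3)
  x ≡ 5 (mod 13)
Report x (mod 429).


Moduli 11, 3, 13 are pairwise coprime; by CRT there is a unique solution modulo M = 11 · 3 · 13 = 429.
Solve pairwise, accumulating the modulus:
  Start with x ≡ 5 (mod 11).
  Combine with x ≡ 2 (mod 3): since gcd(11, 3) = 1, we get a unique residue mod 33.
    Write x = 5 + 11·t and substitute into x ≡ 2 (mod 3): 11·t ≡ 2 − 5 = -3 (mod 3).
    Reduce coefficients mod 3: 2·t ≡ 0 (mod 3).
    The inverse of 2 mod 3 is 2 (since 2·2 = 4 = 1·3 + 1), so t ≡ 2·0 = 0 ≡ 0 (mod 3).
    Then x = 5 + 11·0 = 5, valid modulo lcm(11, 3) = 33: x ≡ 5 (mod 33).
  Combine with x ≡ 5 (mod 13): since gcd(33, 13) = 1, we get a unique residue mod 429.
    Write x = 5 + 33·t and substitute into x ≡ 5 (mod 13): 33·t ≡ 5 − 5 = 0 (mod 13).
    Reduce coefficients mod 13: 7·t ≡ 0 (mod 13).
    The inverse of 7 mod 13 is 2 (since 7·2 = 14 = 1·13 + 1), so t ≡ 2·0 = 0 ≡ 0 (mod 13).
    Then x = 5 + 33·0 = 5, valid modulo lcm(33, 13) = 429: x ≡ 5 (mod 429).
Verify: 5 mod 11 = 5 ✓, 5 mod 3 = 2 ✓, 5 mod 13 = 5 ✓.

x ≡ 5 (mod 429).


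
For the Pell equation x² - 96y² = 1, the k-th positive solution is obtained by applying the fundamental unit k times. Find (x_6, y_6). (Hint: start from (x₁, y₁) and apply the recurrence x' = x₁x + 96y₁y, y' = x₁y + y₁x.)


Step 1: Find the fundamental solution (x₁, y₁) of x² - 96y² = 1.
  Expand √96 as a continued fraction. a₀ = ⌊√96⌋ = 9; iterate m_{k+1} = d_k·a_k − m_k, d_{k+1} = (96 − m_{k+1}²)/d_k, a_{k+1} = ⌊(a₀ + m_{k+1})/d_{k+1}⌋ (starting m₀ = 0, d₀ = 1), with convergents p_k = a_k·p_{k-1} + p_{k-2}, q_k = a_k·q_{k-1} + q_{k-2} (p₋₁ = 1, q₋₁ = 0):
  k = 0: a₀ = 9; p₀/q₀ = 9/1; p₀² − 96·q₀² = 81 − 96 = -15.
  k = 1: m = 9, d = 15, a = ⌊(9 + 9)/15⌋ = 1; p/q = (1·9 + 1)/(1·1 + 0) = 10/1; p² − 96·q² = 100 − 96 = 4.
  k = 2: m = 6, d = 4, a = ⌊(9 + 6)/4⌋ = 3; p/q = (3·10 + 9)/(3·1 + 1) = 39/4; p² − 96·q² = 1521 − 1536 = -15.
  k = 3: m = 6, d = 15, a = ⌊(9 + 6)/15⌋ = 1; p/q = (1·39 + 10)/(1·4 + 1) = 49/5; p² − 96·q² = 2401 − 2400 = 1.
  The first convergent with p² − 96·q² = 1 gives the fundamental solution (x₁, y₁) = (49, 5).
Step 2: Apply the recurrence (x_{n+1}, y_{n+1}) = (x₁x_n + 96y₁y_n, x₁y_n + y₁x_n) repeatedly.
  From (x_1, y_1) = (49, 5): x_2 = 49·49 + 96·5·5 = 4801; y_2 = 49·5 + 5·49 = 490.
  From (x_2, y_2) = (4801, 490): x_3 = 49·4801 + 96·5·490 = 470449; y_3 = 49·490 + 5·4801 = 48015.
  From (x_3, y_3) = (470449, 48015): x_4 = 49·470449 + 96·5·48015 = 46099201; y_4 = 49·48015 + 5·470449 = 4704980.
  From (x_4, y_4) = (46099201, 4704980): x_5 = 49·46099201 + 96·5·4704980 = 4517251249; y_5 = 49·4704980 + 5·46099201 = 461040025.
  From (x_5, y_5) = (4517251249, 461040025): x_6 = 49·4517251249 + 96·5·461040025 = 442644523201; y_6 = 49·461040025 + 5·4517251249 = 45177217470.
Step 3: Verify x_6² - 96·y_6² = 195934173919840627286401 - 195934173919840627286400 = 1 (should be 1). ✓

(x_1, y_1) = (49, 5); (x_6, y_6) = (442644523201, 45177217470).


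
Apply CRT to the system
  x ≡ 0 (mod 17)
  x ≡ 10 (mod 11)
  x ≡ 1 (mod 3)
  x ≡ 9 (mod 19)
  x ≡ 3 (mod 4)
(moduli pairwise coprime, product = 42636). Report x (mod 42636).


Product of moduli M = 17 · 11 · 3 · 19 · 4 = 42636.
Merge one congruence at a time:
  Start: x ≡ 0 (mod 17).
  Combine with x ≡ 10 (mod 11); new modulus lcm = 187.
    Write x = 0 + 17·t and substitute into x ≡ 10 (mod 11): 17·t ≡ 10 − 0 = 10 (mod 11).
    Reduce coefficients mod 11: 6·t ≡ 10 (mod 11).
    The inverse of 6 mod 11 is 2 (since 6·2 = 12 = 1·11 + 1), so t ≡ 2·10 = 20 ≡ 9 (mod 11).
    Then x = 0 + 17·9 = 153, valid modulo lcm(17, 11) = 187: x ≡ 153 (mod 187).
  Combine with x ≡ 1 (mod 3); new modulus lcm = 561.
    Write x = 153 + 187·t and substitute into x ≡ 1 (mod 3): 187·t ≡ 1 − 153 = -152 (mod 3).
    Reduce coefficients mod 3: 1·t ≡ 1 (mod 3).
    So t ≡ 1 (mod 3).
    Then x = 153 + 187·1 = 340, valid modulo lcm(187, 3) = 561: x ≡ 340 (mod 561).
  Combine with x ≡ 9 (mod 19); new modulus lcm = 10659.
    Write x = 340 + 561·t and substitute into x ≡ 9 (mod 19): 561·t ≡ 9 − 340 = -331 (mod 19).
    Reduce coefficients mod 19: 10·t ≡ 11 (mod 19).
    The inverse of 10 mod 19 is 2 (since 10·2 = 20 = 1·19 + 1), so t ≡ 2·11 = 22 ≡ 3 (mod 19).
    Then x = 340 + 561·3 = 2023, valid modulo lcm(561, 19) = 10659: x ≡ 2023 (mod 10659).
  Combine with x ≡ 3 (mod 4); new modulus lcm = 42636.
    Write x = 2023 + 10659·t and substitute into x ≡ 3 (mod 4): 10659·t ≡ 3 − 2023 = -2020 (mod 4).
    Reduce coefficients mod 4: 3·t ≡ 0 (mod 4).
    The inverse of 3 mod 4 is 3 (since 3·3 = 9 = 2·4 + 1), so t ≡ 3·0 = 0 ≡ 0 (mod 4).
    Then x = 2023 + 10659·0 = 2023, valid modulo lcm(10659, 4) = 42636: x ≡ 2023 (mod 42636).
Verify against each original: 2023 mod 17 = 0, 2023 mod 11 = 10, 2023 mod 3 = 1, 2023 mod 19 = 9, 2023 mod 4 = 3.

x ≡ 2023 (mod 42636).


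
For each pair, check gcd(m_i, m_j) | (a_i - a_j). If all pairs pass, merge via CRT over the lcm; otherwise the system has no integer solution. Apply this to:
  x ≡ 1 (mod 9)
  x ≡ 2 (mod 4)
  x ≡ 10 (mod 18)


Moduli 9, 4, 18 are not pairwise coprime, so CRT works modulo lcm(m_i) when all pairwise compatibility conditions hold.
Pairwise compatibility: gcd(m_i, m_j) must divide a_i - a_j for every pair.
Merge one congruence at a time:
  Start: x ≡ 1 (mod 9).
  Combine with x ≡ 2 (mod 4): gcd(9, 4) = 1; 2 - 1 = 1, which IS divisible by 1, so compatible.
    Write x = 1 + 9·t and substitute into x ≡ 2 (mod 4): 9·t ≡ 2 − 1 = 1 (mod 4).
    Reduce coefficients mod 4: 1·t ≡ 1 (mod 4).
    So t ≡ 1 (mod 4).
    Then x = 1 + 9·1 = 10, valid modulo lcm(9, 4) = 36: x ≡ 10 (mod 36).
  Combine with x ≡ 10 (mod 18): gcd(36, 18) = 18; 10 - 10 = 0, which IS divisible by 18, so compatible.
    Write x = 10 + 36·t and substitute into x ≡ 10 (mod 18): 36·t ≡ 10 − 10 = 0 (mod 18).
    Divide the congruence (and modulus) by g = 18: 2·t ≡ 0 (mod 1).
    Modulo 1 every t works; take t = 0.
    Then x = 10 + 36·0 = 10, valid modulo lcm(36, 18) = 36: x ≡ 10 (mod 36).
Verify: 10 mod 9 = 1, 10 mod 4 = 2, 10 mod 18 = 10.

x ≡ 10 (mod 36).


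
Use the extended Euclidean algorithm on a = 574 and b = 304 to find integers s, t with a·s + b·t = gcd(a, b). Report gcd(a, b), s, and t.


Euclidean algorithm on (574, 304) — divide until remainder is 0:
  574 = 1 · 304 + 270
  304 = 1 · 270 + 34
  270 = 7 · 34 + 32
  34 = 1 · 32 + 2
  32 = 16 · 2 + 0
gcd(574, 304) = 2.
Track Bezout coefficients alongside the remainders: start with r₀ = 574 = a·1 + b·0 (s = 1, t = 0) and r₁ = 304 = a·0 + b·1 (s = 0, t = 1); each new remainder r_{k+1} = r_{k-1} − q_k·r_k inherits s_{k+1} = s_{k-1} − q_k·s_k, t_{k+1} = t_{k-1} − q_k·t_k, so r_k = a·s_k + b·t_k at every step:
  q = 1: r = 270, s = 1 − 1·0 = 1, t = 0 − 1·1 = -1  (check: 574·1 + 304·(-1) = 270)
  q = 1: r = 34, s = 0 − 1·1 = -1, t = 1 − 1·(-1) = 2  (check: 574·(-1) + 304·2 = 34)
  q = 7: r = 32, s = 1 − 7·(-1) = 8, t = -1 − 7·2 = -15  (check: 574·8 + 304·(-15) = 32)
  q = 1: r = 2, s = -1 − 1·8 = -9, t = 2 − 1·(-15) = 17  (check: 574·(-9) + 304·17 = 2)
The row with r = 2 (the gcd) gives the Bezout coefficients s = -9, t = 17.
Result: 574 · (-9) + 304 · (17) = 2.

gcd(574, 304) = 2; s = -9, t = 17 (check: 574·(-9) + 304·17 = 2).


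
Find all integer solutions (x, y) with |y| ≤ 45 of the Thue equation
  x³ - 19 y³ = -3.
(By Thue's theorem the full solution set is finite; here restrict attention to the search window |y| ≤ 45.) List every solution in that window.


The equation is x³ - 19y³ = -3. For fixed y, x³ = 19·y³ − 3, so a solution requires the RHS to be a perfect cube.
Strategy: iterate y from -45 to 45, compute RHS = 19·y³ − 3, and check whether it is a (positive or negative) perfect cube.
Check small values of y:
  y = 0: RHS = -3 is not a perfect cube.
  y = 1: RHS = 16 is not a perfect cube.
  y = -1: RHS = -22 is not a perfect cube.
  y = 2: RHS = 149 is not a perfect cube.
  y = -2: RHS = -155 is not a perfect cube.
  y = 3: RHS = 510 is not a perfect cube.
  y = -3: RHS = -516 is not a perfect cube.
Continuing the search up to |y| = 45 finds no solutions either.
No (x, y) in the scanned range satisfies the equation.

No integer solutions with |y| ≤ 45.


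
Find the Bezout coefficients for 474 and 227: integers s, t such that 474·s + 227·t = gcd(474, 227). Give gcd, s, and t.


Euclidean algorithm on (474, 227) — divide until remainder is 0:
  474 = 2 · 227 + 20
  227 = 11 · 20 + 7
  20 = 2 · 7 + 6
  7 = 1 · 6 + 1
  6 = 6 · 1 + 0
gcd(474, 227) = 1.
Track Bezout coefficients alongside the remainders: start with r₀ = 474 = a·1 + b·0 (s = 1, t = 0) and r₁ = 227 = a·0 + b·1 (s = 0, t = 1); each new remainder r_{k+1} = r_{k-1} − q_k·r_k inherits s_{k+1} = s_{k-1} − q_k·s_k, t_{k+1} = t_{k-1} − q_k·t_k, so r_k = a·s_k + b·t_k at every step:
  q = 2: r = 20, s = 1 − 2·0 = 1, t = 0 − 2·1 = -2  (check: 474·1 + 227·(-2) = 20)
  q = 11: r = 7, s = 0 − 11·1 = -11, t = 1 − 11·(-2) = 23  (check: 474·(-11) + 227·23 = 7)
  q = 2: r = 6, s = 1 − 2·(-11) = 23, t = -2 − 2·23 = -48  (check: 474·23 + 227·(-48) = 6)
  q = 1: r = 1, s = -11 − 1·23 = -34, t = 23 − 1·(-48) = 71  (check: 474·(-34) + 227·71 = 1)
The row with r = 1 (the gcd) gives the Bezout coefficients s = -34, t = 71.
Result: 474 · (-34) + 227 · (71) = 1.

gcd(474, 227) = 1; s = -34, t = 71 (check: 474·(-34) + 227·71 = 1).


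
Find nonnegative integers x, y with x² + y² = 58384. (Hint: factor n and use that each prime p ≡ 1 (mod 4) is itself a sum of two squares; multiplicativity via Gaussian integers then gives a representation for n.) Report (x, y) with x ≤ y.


Step 1: Factor n = 58384 = 2^4 · 41 · 89.
Step 2: Check the mod-4 condition on each prime factor: 2 = 2 (special); 41 ≡ 1 (mod 4), exponent 1; 89 ≡ 1 (mod 4), exponent 1.
All primes ≡ 3 (mod 4) appear to even exponent (or don't appear), so by the two-squares theorem n IS expressible as a sum of two squares.
Step 3: Build a representation. Group n = k² · m with k = 4 and m = 41 · 89 = 3649 (a product of primes ≡ 1 (mod 4)); a representation of m scales to one of n via (k·x)² + (k·y)² = k²(x² + y²). Each prime p ≡ 1 (mod 4) is itself a sum of two squares; find a² by testing p − a² for a perfect square:
  41: 41 − 1² = 40, 41 − 2² = 37, 41 − 3² = 32, 41 − 4² = 25 = 5² ⇒ 41 = 4² + 5².
  89: 89 − 1² = 88, 89 − 2² = 85, 89 − 3² = 80, 89 − 4² = 73, 89 − 5² = 64 = 8² ⇒ 89 = 5² + 8².
  Combine using the Brahmagupta–Fibonacci identity (a² + b²)(c² + d²) = (ac − bd)² + (ad + bc)² = (ac + bd)² + (ad − bc)²:
  41 · 89 = 3649: from (4² + 5²)(5² + 8²), take (4·5 − 5·8, 4·8 + 5·5) = (20 − 40, 32 + 25) = (-20, 57); dropping signs (only squares matter) gives (20, 57); check 20² + 57² = 400 + 3249 = 3649 ✓.
  Scale by k = 4: (4·20, 4·57) = (80, 228).
Step 4: Order so x ≤ y and verify: 80² + 228² = 6400 + 51984 = 58384 = n. ✓

n = 58384 = 80² + 228² (one valid representation with x ≤ y).


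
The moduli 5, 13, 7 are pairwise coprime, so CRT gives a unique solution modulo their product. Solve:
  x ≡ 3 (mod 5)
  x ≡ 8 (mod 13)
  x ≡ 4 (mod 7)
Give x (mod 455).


Moduli 5, 13, 7 are pairwise coprime; by CRT there is a unique solution modulo M = 5 · 13 · 7 = 455.
Solve pairwise, accumulating the modulus:
  Start with x ≡ 3 (mod 5).
  Combine with x ≡ 8 (mod 13): since gcd(5, 13) = 1, we get a unique residue mod 65.
    Write x = 3 + 5·t and substitute into x ≡ 8 (mod 13): 5·t ≡ 8 − 3 = 5 (mod 13).
    The inverse of 5 mod 13 is 8 (since 5·8 = 40 = 3·13 + 1), so t ≡ 8·5 = 40 ≡ 1 (mod 13).
    Then x = 3 + 5·1 = 8, valid modulo lcm(5, 13) = 65: x ≡ 8 (mod 65).
  Combine with x ≡ 4 (mod 7): since gcd(65, 7) = 1, we get a unique residue mod 455.
    Write x = 8 + 65·t and substitute into x ≡ 4 (mod 7): 65·t ≡ 4 − 8 = -4 (mod 7).
    Reduce coefficients mod 7: 2·t ≡ 3 (mod 7).
    The inverse of 2 mod 7 is 4 (since 2·4 = 8 = 1·7 + 1), so t ≡ 4·3 = 12 ≡ 5 (mod 7).
    Then x = 8 + 65·5 = 333, valid modulo lcm(65, 7) = 455: x ≡ 333 (mod 455).
Verify: 333 mod 5 = 3 ✓, 333 mod 13 = 8 ✓, 333 mod 7 = 4 ✓.

x ≡ 333 (mod 455).


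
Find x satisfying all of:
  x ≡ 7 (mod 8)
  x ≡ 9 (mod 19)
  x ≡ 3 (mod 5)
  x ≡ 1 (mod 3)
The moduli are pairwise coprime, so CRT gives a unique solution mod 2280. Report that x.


Product of moduli M = 8 · 19 · 5 · 3 = 2280.
Merge one congruence at a time:
  Start: x ≡ 7 (mod 8).
  Combine with x ≡ 9 (mod 19); new modulus lcm = 152.
    Write x = 7 + 8·t and substitute into x ≡ 9 (mod 19): 8·t ≡ 9 − 7 = 2 (mod 19).
    The inverse of 8 mod 19 is 12 (since 8·12 = 96 = 5·19 + 1), so t ≡ 12·2 = 24 ≡ 5 (mod 19).
    Then x = 7 + 8·5 = 47, valid modulo lcm(8, 19) = 152: x ≡ 47 (mod 152).
  Combine with x ≡ 3 (mod 5); new modulus lcm = 760.
    Write x = 47 + 152·t and substitute into x ≡ 3 (mod 5): 152·t ≡ 3 − 47 = -44 (mod 5).
    Reduce coefficients mod 5: 2·t ≡ 1 (mod 5).
    The inverse of 2 mod 5 is 3 (since 2·3 = 6 = 1·5 + 1), so t ≡ 3·1 = 3 ≡ 3 (mod 5).
    Then x = 47 + 152·3 = 503, valid modulo lcm(152, 5) = 760: x ≡ 503 (mod 760).
  Combine with x ≡ 1 (mod 3); new modulus lcm = 2280.
    Write x = 503 + 760·t and substitute into x ≡ 1 (mod 3): 760·t ≡ 1 − 503 = -502 (mod 3).
    Reduce coefficients mod 3: 1·t ≡ 2 (mod 3).
    So t ≡ 2 (mod 3).
    Then x = 503 + 760·2 = 2023, valid modulo lcm(760, 3) = 2280: x ≡ 2023 (mod 2280).
Verify against each original: 2023 mod 8 = 7, 2023 mod 19 = 9, 2023 mod 5 = 3, 2023 mod 3 = 1.

x ≡ 2023 (mod 2280).


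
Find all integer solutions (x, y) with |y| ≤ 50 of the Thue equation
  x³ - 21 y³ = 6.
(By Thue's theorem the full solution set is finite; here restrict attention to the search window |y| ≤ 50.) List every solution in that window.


The equation is x³ - 21y³ = 6. For fixed y, x³ = 21·y³ + 6, so a solution requires the RHS to be a perfect cube.
Strategy: iterate y from -50 to 50, compute RHS = 21·y³ + 6, and check whether it is a (positive or negative) perfect cube.
Check small values of y:
  y = 0: RHS = 6 is not a perfect cube.
  y = 1: RHS = 27 = (3)³ ⇒ x = 3 works.
  y = -1: RHS = -15 is not a perfect cube.
  y = 2: RHS = 174 is not a perfect cube.
  y = -2: RHS = -162 is not a perfect cube.
  y = 3: RHS = 573 is not a perfect cube.
  y = -3: RHS = -561 is not a perfect cube.
Continuing the search up to |y| = 50 finds no further solutions beyond those listed.
Collected solutions: (3, 1).

Solutions (with |y| ≤ 50): (3, 1).


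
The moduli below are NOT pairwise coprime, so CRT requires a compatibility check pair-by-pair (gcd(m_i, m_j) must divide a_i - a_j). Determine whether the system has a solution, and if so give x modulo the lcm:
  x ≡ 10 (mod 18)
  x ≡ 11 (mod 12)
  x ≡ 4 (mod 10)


Moduli 18, 12, 10 are not pairwise coprime, so CRT works modulo lcm(m_i) when all pairwise compatibility conditions hold.
Pairwise compatibility: gcd(m_i, m_j) must divide a_i - a_j for every pair.
Merge one congruence at a time:
  Start: x ≡ 10 (mod 18).
  Combine with x ≡ 11 (mod 12): gcd(18, 12) = 6, and 11 - 10 = 1 is NOT divisible by 6.
    ⇒ system is inconsistent (no integer solution).

No solution (the system is inconsistent).


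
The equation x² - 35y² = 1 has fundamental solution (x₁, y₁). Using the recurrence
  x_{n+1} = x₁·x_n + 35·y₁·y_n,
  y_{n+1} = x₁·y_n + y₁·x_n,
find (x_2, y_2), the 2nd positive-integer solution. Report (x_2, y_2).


Step 1: Find the fundamental solution (x₁, y₁) of x² - 35y² = 1.
  Expand √35 as a continued fraction. a₀ = ⌊√35⌋ = 5; iterate m_{k+1} = d_k·a_k − m_k, d_{k+1} = (35 − m_{k+1}²)/d_k, a_{k+1} = ⌊(a₀ + m_{k+1})/d_{k+1}⌋ (starting m₀ = 0, d₀ = 1), with convergents p_k = a_k·p_{k-1} + p_{k-2}, q_k = a_k·q_{k-1} + q_{k-2} (p₋₁ = 1, q₋₁ = 0):
  k = 0: a₀ = 5; p₀/q₀ = 5/1; p₀² − 35·q₀² = 25 − 35 = -10.
  k = 1: m = 5, d = 10, a = ⌊(5 + 5)/10⌋ = 1; p/q = (1·5 + 1)/(1·1 + 0) = 6/1; p² − 35·q² = 36 − 35 = 1.
  The first convergent with p² − 35·q² = 1 gives the fundamental solution (x₁, y₁) = (6, 1).
Step 2: Apply the recurrence (x_{n+1}, y_{n+1}) = (x₁x_n + 35y₁y_n, x₁y_n + y₁x_n) repeatedly.
  From (x_1, y_1) = (6, 1): x_2 = 6·6 + 35·1·1 = 71; y_2 = 6·1 + 1·6 = 12.
Step 3: Verify x_2² - 35·y_2² = 5041 - 5040 = 1 (should be 1). ✓

(x_1, y_1) = (6, 1); (x_2, y_2) = (71, 12).


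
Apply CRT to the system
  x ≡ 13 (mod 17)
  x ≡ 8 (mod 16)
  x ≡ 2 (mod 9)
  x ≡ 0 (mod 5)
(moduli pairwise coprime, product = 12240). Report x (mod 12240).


Product of moduli M = 17 · 16 · 9 · 5 = 12240.
Merge one congruence at a time:
  Start: x ≡ 13 (mod 17).
  Combine with x ≡ 8 (mod 16); new modulus lcm = 272.
    Write x = 13 + 17·t and substitute into x ≡ 8 (mod 16): 17·t ≡ 8 − 13 = -5 (mod 16).
    Reduce coefficients mod 16: 1·t ≡ 11 (mod 16).
    So t ≡ 11 (mod 16).
    Then x = 13 + 17·11 = 200, valid modulo lcm(17, 16) = 272: x ≡ 200 (mod 272).
  Combine with x ≡ 2 (mod 9); new modulus lcm = 2448.
    Write x = 200 + 272·t and substitute into x ≡ 2 (mod 9): 272·t ≡ 2 − 200 = -198 (mod 9).
    Reduce coefficients mod 9: 2·t ≡ 0 (mod 9).
    The inverse of 2 mod 9 is 5 (since 2·5 = 10 = 1·9 + 1), so t ≡ 5·0 = 0 ≡ 0 (mod 9).
    Then x = 200 + 272·0 = 200, valid modulo lcm(272, 9) = 2448: x ≡ 200 (mod 2448).
  Combine with x ≡ 0 (mod 5); new modulus lcm = 12240.
    Write x = 200 + 2448·t and substitute into x ≡ 0 (mod 5): 2448·t ≡ 0 − 200 = -200 (mod 5).
    Reduce coefficients mod 5: 3·t ≡ 0 (mod 5).
    The inverse of 3 mod 5 is 2 (since 3·2 = 6 = 1·5 + 1), so t ≡ 2·0 = 0 ≡ 0 (mod 5).
    Then x = 200 + 2448·0 = 200, valid modulo lcm(2448, 5) = 12240: x ≡ 200 (mod 12240).
Verify against each original: 200 mod 17 = 13, 200 mod 16 = 8, 200 mod 9 = 2, 200 mod 5 = 0.

x ≡ 200 (mod 12240).


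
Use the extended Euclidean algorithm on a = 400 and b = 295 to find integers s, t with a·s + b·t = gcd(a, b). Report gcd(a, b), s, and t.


Euclidean algorithm on (400, 295) — divide until remainder is 0:
  400 = 1 · 295 + 105
  295 = 2 · 105 + 85
  105 = 1 · 85 + 20
  85 = 4 · 20 + 5
  20 = 4 · 5 + 0
gcd(400, 295) = 5.
Track Bezout coefficients alongside the remainders: start with r₀ = 400 = a·1 + b·0 (s = 1, t = 0) and r₁ = 295 = a·0 + b·1 (s = 0, t = 1); each new remainder r_{k+1} = r_{k-1} − q_k·r_k inherits s_{k+1} = s_{k-1} − q_k·s_k, t_{k+1} = t_{k-1} − q_k·t_k, so r_k = a·s_k + b·t_k at every step:
  q = 1: r = 105, s = 1 − 1·0 = 1, t = 0 − 1·1 = -1  (check: 400·1 + 295·(-1) = 105)
  q = 2: r = 85, s = 0 − 2·1 = -2, t = 1 − 2·(-1) = 3  (check: 400·(-2) + 295·3 = 85)
  q = 1: r = 20, s = 1 − 1·(-2) = 3, t = -1 − 1·3 = -4  (check: 400·3 + 295·(-4) = 20)
  q = 4: r = 5, s = -2 − 4·3 = -14, t = 3 − 4·(-4) = 19  (check: 400·(-14) + 295·19 = 5)
The row with r = 5 (the gcd) gives the Bezout coefficients s = -14, t = 19.
Result: 400 · (-14) + 295 · (19) = 5.

gcd(400, 295) = 5; s = -14, t = 19 (check: 400·(-14) + 295·19 = 5).


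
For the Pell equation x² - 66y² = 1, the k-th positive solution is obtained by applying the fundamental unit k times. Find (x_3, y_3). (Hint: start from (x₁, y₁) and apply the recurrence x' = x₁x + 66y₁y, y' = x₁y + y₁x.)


Step 1: Find the fundamental solution (x₁, y₁) of x² - 66y² = 1.
  Expand √66 as a continued fraction. a₀ = ⌊√66⌋ = 8; iterate m_{k+1} = d_k·a_k − m_k, d_{k+1} = (66 − m_{k+1}²)/d_k, a_{k+1} = ⌊(a₀ + m_{k+1})/d_{k+1}⌋ (starting m₀ = 0, d₀ = 1), with convergents p_k = a_k·p_{k-1} + p_{k-2}, q_k = a_k·q_{k-1} + q_{k-2} (p₋₁ = 1, q₋₁ = 0):
  k = 0: a₀ = 8; p₀/q₀ = 8/1; p₀² − 66·q₀² = 64 − 66 = -2.
  k = 1: m = 8, d = 2, a = ⌊(8 + 8)/2⌋ = 8; p/q = (8·8 + 1)/(8·1 + 0) = 65/8; p² − 66·q² = 4225 − 4224 = 1.
  The first convergent with p² − 66·q² = 1 gives the fundamental solution (x₁, y₁) = (65, 8).
Step 2: Apply the recurrence (x_{n+1}, y_{n+1}) = (x₁x_n + 66y₁y_n, x₁y_n + y₁x_n) repeatedly.
  From (x_1, y_1) = (65, 8): x_2 = 65·65 + 66·8·8 = 8449; y_2 = 65·8 + 8·65 = 1040.
  From (x_2, y_2) = (8449, 1040): x_3 = 65·8449 + 66·8·1040 = 1098305; y_3 = 65·1040 + 8·8449 = 135192.
Step 3: Verify x_3² - 66·y_3² = 1206273873025 - 1206273873024 = 1 (should be 1). ✓

(x_1, y_1) = (65, 8); (x_3, y_3) = (1098305, 135192).


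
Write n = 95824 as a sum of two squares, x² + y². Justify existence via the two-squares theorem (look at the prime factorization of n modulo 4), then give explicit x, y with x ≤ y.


Step 1: Factor n = 95824 = 2^4 · 53 · 113.
Step 2: Check the mod-4 condition on each prime factor: 2 = 2 (special); 53 ≡ 1 (mod 4), exponent 1; 113 ≡ 1 (mod 4), exponent 1.
All primes ≡ 3 (mod 4) appear to even exponent (or don't appear), so by the two-squares theorem n IS expressible as a sum of two squares.
Step 3: Build a representation. Group n = k² · m with k = 4 and m = 53 · 113 = 5989 (a product of primes ≡ 1 (mod 4)); a representation of m scales to one of n via (k·x)² + (k·y)² = k²(x² + y²). Each prime p ≡ 1 (mod 4) is itself a sum of two squares; find a² by testing p − a² for a perfect square:
  53: 53 − 1² = 52, 53 − 2² = 49 = 7² ⇒ 53 = 2² + 7².
  113: 113 − 1² = 112, 113 − 2² = 109, 113 − 3² = 104, 113 − 4² = 97, 113 − 5² = 88, 113 − 6² = 77, 113 − 7² = 64 = 8² ⇒ 113 = 7² + 8².
  Combine using the Brahmagupta–Fibonacci identity (a² + b²)(c² + d²) = (ac − bd)² + (ad + bc)² = (ac + bd)² + (ad − bc)²:
  53 · 113 = 5989: from (2² + 7²)(7² + 8²), take (2·7 − 7·8, 2·8 + 7·7) = (14 − 56, 16 + 49) = (-42, 65); dropping signs (only squares matter) gives (42, 65); check 42² + 65² = 1764 + 4225 = 5989 ✓.
  Scale by k = 4: (4·42, 4·65) = (168, 260).
Step 4: Order so x ≤ y and verify: 168² + 260² = 28224 + 67600 = 95824 = n. ✓

n = 95824 = 168² + 260² (one valid representation with x ≤ y).
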